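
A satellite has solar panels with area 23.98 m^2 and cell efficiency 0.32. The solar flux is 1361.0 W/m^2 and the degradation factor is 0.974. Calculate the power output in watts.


P = area * eta * S * degradation
P = 23.98 * 0.32 * 1361.0 * 0.974
P = 10172.2316 W

10172.2316 W


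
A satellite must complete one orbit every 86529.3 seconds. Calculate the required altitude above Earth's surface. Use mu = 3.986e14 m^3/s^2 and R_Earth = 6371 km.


T = 86529.3 s
r = (mu*T^2/(4*pi^2))^(1/3) = (3.986e14 * 86529.3^2 / (4*pi^2))^(1/3)
r = 4.2283213e+07 m = 42283.2129 km
alt = r - R_E = 42283.2129 - 6371 = 35912.2129 km

35912.2129 km


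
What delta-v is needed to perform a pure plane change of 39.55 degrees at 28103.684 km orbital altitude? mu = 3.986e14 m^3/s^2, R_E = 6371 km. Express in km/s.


r = 34474.6840 km = 3.4474684e+07 m
V = sqrt(mu/r) = 3400.3099 m/s
di = 39.55 deg = 0.6902777 rad
dV = 2*V*sin(di/2) = 2*3400.3099*sin(0.3451389)
dV = 2300.8357 m/s = 2.3008 km/s

2.3008 km/s


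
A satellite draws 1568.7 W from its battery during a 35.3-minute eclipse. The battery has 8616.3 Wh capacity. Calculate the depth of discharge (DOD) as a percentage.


E_used = P * t / 60 = 1568.7 * 35.3 / 60 = 922.9185 Wh
DOD = E_used / E_total * 100 = 922.9185 / 8616.3 * 100
DOD = 10.7113 %

10.7113 %


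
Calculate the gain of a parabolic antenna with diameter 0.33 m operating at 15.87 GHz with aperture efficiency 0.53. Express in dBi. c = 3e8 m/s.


lambda = c/f = 3e8 / 1.587e+10 = 0.01890359 m
G = eta*(pi*D/lambda)^2 = 0.53*(pi*0.33/0.01890359)^2
G = 1594.0973 (linear)
G = 10*log10(1594.0973) = 32.0251 dBi

32.0251 dBi


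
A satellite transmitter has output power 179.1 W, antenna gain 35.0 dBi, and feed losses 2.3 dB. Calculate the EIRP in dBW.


Pt = 179.1 W = 22.5310 dBW
EIRP = Pt_dBW + Gt - losses = 22.5310 + 35.0 - 2.3 = 55.2310 dBW

55.2310 dBW


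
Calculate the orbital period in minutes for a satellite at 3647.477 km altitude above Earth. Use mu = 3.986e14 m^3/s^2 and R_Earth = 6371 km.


r = 10018.4770 km = 1.0018477e+07 m
T = 2*pi*sqrt(r^3/mu) = 2*pi*sqrt(1.0055533e+21 / 3.986e14)
T = 9979.6148 s = 166.3269 min

166.3269 minutes


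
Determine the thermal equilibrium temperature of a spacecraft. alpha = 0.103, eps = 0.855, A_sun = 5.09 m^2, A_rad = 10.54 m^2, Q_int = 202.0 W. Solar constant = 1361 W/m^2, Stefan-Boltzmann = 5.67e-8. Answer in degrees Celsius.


Numerator = alpha*S*A_sun + Q_int = 0.103*1361*5.09 + 202.0 = 915.5315 W
Denominator = eps*sigma*A_rad = 0.855*5.67e-8*10.54 = 5.1096339e-07 W/K^4
T^4 = 1.7917751e+09 K^4
T = 205.7410 K = -67.4090 C

-67.4090 degrees Celsius


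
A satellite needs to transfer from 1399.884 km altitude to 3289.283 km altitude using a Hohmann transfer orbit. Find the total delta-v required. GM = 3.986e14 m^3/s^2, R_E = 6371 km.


r1 = 7770.8840 km = 7.770884e+06 m
r2 = 9660.2830 km = 9.660283e+06 m
dv1 = sqrt(mu/r1)*(sqrt(2*r2/(r1+r2)) - 1) = 378.1670 m/s
dv2 = sqrt(mu/r2)*(1 - sqrt(2*r1/(r1+r2))) = 358.1120 m/s
total dv = |dv1| + |dv2| = 378.1670 + 358.1120 = 736.2789 m/s = 0.7362789 km/s

0.7363 km/s


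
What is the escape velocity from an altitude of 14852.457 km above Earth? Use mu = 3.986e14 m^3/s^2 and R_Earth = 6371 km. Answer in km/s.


r = 6371.0 + 14852.457 = 21223.4570 km = 2.1223457e+07 m
v_esc = sqrt(2*mu/r) = sqrt(2*3.986e14 / 2.1223457e+07)
v_esc = 6128.8019 m/s = 6.1288 km/s

6.1288 km/s


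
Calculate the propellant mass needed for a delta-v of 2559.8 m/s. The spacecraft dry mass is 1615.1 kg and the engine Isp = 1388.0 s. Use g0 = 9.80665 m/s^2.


ve = Isp * g0 = 1388.0 * 9.80665 = 13611.630200 m/s
mass ratio = exp(dv/ve) = exp(2559.8/13611.630200) = 1.20690565
m_prop = m_dry * (mr - 1) = 1615.1 * (1.20690565 - 1)
m_prop = 334.1733 kg

334.1733 kg


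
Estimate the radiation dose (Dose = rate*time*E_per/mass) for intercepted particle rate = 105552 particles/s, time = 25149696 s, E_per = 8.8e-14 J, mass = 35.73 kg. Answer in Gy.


Total energy deposited = rate * time * E_per
  = 105552 * 25149696 * 8.8e-14 = 0.2336049 J
Dose = E_total / mass = 0.2336049 / 35.73
Dose = 0.006538059 Gy

0.0065 Gy


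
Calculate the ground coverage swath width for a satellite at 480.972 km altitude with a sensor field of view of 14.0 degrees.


FOV = 14.0 deg = 0.2443461 rad
swath = 2 * alt * tan(FOV/2) = 2 * 480.972 * tan(0.122173)
swath = 2 * 480.972 * 0.1227846
swath = 118.1119 km

118.1119 km


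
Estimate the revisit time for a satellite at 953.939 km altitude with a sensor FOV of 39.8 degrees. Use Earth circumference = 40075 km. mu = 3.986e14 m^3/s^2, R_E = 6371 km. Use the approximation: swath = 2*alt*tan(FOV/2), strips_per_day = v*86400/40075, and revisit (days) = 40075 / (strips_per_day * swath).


swath = 2*953.939*tan(0.3473205) = 690.6422 km
v = sqrt(mu/r) = 7376.7768 m/s = 7.3768 km/s
strips/day = v*86400/40075 = 7.3768*86400/40075 = 15.9040
coverage/day = strips * swath = 15.9040 * 690.6422 = 10983.9857 km
revisit = 40075 / 10983.9857 = 3.6485 days

3.6485 days


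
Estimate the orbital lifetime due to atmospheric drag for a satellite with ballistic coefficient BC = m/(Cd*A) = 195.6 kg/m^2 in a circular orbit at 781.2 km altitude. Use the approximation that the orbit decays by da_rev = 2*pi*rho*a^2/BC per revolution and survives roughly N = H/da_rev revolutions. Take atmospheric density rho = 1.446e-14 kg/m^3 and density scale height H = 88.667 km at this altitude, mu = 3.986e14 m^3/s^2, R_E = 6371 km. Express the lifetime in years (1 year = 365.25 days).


a = R_E + alt = 7152.2000 km = 7.1522e+06 m
da_rev = 2*pi*rho*a^2/BC = 2*pi*1.446e-14*(7.1522e+06)^2/195.6 = 0.0237606661 m per revolution
N = H/da_rev = 88667.0000 m / 0.0237606661 m = 3.7316715e+06 revolutions
P = 2*pi*sqrt(a^3/mu) = 6019.6425 s
lifetime = N*P = 3.7316715e+06 * 6019.6425 = 2.2463328e+10 s = 259992.2229 days
years = 259992.2229 / 365.25 = 711.8199 years

711.8199 years


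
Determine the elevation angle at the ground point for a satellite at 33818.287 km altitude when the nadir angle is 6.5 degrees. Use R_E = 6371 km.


r = R_E + alt = 40189.2870 km
Law of sines in the satellite / Earth-center / ground-point triangle:
  sin(nadir)/R_E = sin(90 + el)/r  =>  cos(el) = (r/R_E)*sin(nadir)
cos(el) = (40189.2870 / 6371.0000) * sin(6.5 deg) = 0.714104
el = arccos(0.714104) = 44.4302 deg
(Earth-central angle = 90 - nadir - el = 39.0698 deg)

44.4302 degrees


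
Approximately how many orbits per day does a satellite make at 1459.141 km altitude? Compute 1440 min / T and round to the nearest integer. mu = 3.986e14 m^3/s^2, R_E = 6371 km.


r = 7.830141e+06 m
T = 2*pi*sqrt(r^3/mu) = 6895.4973 s = 114.9250 min
revs/day = 1440 / 114.9250 = 12.5299
Rounded: 13 revolutions per day

13 revolutions per day


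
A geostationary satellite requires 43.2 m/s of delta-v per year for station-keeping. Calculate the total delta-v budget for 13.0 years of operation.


dV = rate * years = 43.2 * 13.0
dV = 561.6000 m/s

561.6000 m/s


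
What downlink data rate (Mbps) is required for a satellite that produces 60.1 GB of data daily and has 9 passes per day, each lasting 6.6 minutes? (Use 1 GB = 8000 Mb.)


total contact time = 9 * 6.6 * 60 = 3564.0000 s
data = 60.1 GB = 480800.0000 Mb
rate = 480800.0000 / 3564.0000 = 134.9046 Mbps

134.9046 Mbps


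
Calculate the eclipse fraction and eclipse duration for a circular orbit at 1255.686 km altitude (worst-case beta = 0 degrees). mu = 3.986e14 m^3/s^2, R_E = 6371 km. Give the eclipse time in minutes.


r = 7626.6860 km
T = 110.4749 min
Eclipse fraction = arcsin(R_E/r)/pi = arcsin(6371.0000/7626.6860)/pi
= arcsin(0.8353563)/pi = 0.3147386
Eclipse duration = 0.3147386 * 110.4749 = 34.7707 min

34.7707 minutes


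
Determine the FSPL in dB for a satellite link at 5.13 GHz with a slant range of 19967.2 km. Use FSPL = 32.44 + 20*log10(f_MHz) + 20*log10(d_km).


f = 5.13 GHz = 5130.0000 MHz
d = 19967.2 km
FSPL = 32.44 + 20*log10(5130.0000) + 20*log10(19967.2)
FSPL = 32.44 + 74.2023 + 86.0063
FSPL = 192.6487 dB

192.6487 dB


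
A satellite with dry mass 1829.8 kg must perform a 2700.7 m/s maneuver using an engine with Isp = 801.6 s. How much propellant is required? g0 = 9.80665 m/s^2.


ve = Isp * g0 = 801.6 * 9.80665 = 7861.010640 m/s
mass ratio = exp(dv/ve) = exp(2700.7/7861.010640) = 1.40995295
m_prop = m_dry * (mr - 1) = 1829.8 * (1.40995295 - 1)
m_prop = 750.1319 kg

750.1319 kg


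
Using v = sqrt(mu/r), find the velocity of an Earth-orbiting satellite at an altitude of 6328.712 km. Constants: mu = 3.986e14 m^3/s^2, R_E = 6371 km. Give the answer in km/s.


r = R_E + alt = 6371.0 + 6328.712 = 12699.7120 km = 1.2699712e+07 m
v = sqrt(mu/r) = sqrt(3.986e14 / 1.2699712e+07) = 5602.3690 m/s = 5.6024 km/s

5.6024 km/s


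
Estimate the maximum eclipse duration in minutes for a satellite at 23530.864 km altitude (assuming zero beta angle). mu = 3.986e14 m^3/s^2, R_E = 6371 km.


r = 29901.8640 km
T = 857.6446 min
Eclipse fraction = arcsin(R_E/r)/pi = arcsin(6371.0000/29901.8640)/pi
= arcsin(0.2130636)/pi = 0.06834417
Eclipse duration = 0.06834417 * 857.6446 = 58.6150 min

58.6150 minutes


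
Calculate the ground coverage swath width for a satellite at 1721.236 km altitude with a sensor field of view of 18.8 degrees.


FOV = 18.8 deg = 0.3281219 rad
swath = 2 * alt * tan(FOV/2) = 2 * 1721.236 * tan(0.1640609)
swath = 2 * 1721.236 * 0.1655489
swath = 569.8975 km

569.8975 km


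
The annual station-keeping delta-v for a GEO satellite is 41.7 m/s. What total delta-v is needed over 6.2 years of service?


dV = rate * years = 41.7 * 6.2
dV = 258.5400 m/s

258.5400 m/s


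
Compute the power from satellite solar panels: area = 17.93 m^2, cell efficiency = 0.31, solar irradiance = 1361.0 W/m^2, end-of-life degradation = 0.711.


P = area * eta * S * degradation
P = 17.93 * 0.31 * 1361.0 * 0.711
P = 5378.6057 W

5378.6057 W


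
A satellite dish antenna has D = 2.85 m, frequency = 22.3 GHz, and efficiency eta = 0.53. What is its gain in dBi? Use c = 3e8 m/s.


lambda = c/f = 3e8 / 2.23e+10 = 0.01345291 m
G = eta*(pi*D/lambda)^2 = 0.53*(pi*2.85/0.01345291)^2
G = 234764.5682 (linear)
G = 10*log10(234764.5682) = 53.7063 dBi

53.7063 dBi


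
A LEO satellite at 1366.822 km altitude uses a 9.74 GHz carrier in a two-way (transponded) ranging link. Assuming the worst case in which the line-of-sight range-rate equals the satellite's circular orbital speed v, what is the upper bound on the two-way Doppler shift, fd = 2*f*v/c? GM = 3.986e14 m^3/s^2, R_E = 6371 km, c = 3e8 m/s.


r = 7.737822e+06 m
v = sqrt(mu/r) = 7177.2699 m/s (worst-case radial velocity)
f = 9.74 GHz = 9.74e+09 Hz
fd = 2*f*v/c = 2*9.74e+09*7177.2699/3.0e+08
fd = 466044.0605 Hz

466044.0605 Hz


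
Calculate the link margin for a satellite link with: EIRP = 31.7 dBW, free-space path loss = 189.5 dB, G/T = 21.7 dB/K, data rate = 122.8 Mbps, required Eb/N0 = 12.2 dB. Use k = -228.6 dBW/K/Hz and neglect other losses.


C/N0 = EIRP - FSPL + G/T - k = 31.7 - 189.5 + 21.7 - (-228.6)
C/N0 = 92.5000 dB-Hz
R_b = 122.8 Mbps = 1.228e+08 bps -> 10*log10(R_b) = 80.8920 dB-Hz
Eb/N0 = C/N0 - 10*log10(R_b) = 92.5000 - 80.8920 = 11.6080 dB
Margin = Eb/N0 - Eb/N0_req = 11.6080 - 12.2 = -0.5919837 dB (negative margin: link does not close)

-0.5920 dB


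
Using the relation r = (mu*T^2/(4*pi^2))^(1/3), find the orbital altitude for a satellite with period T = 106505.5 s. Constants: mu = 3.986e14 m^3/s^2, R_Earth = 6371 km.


T = 106505.5 s
r = (mu*T^2/(4*pi^2))^(1/3) = (3.986e14 * 106505.5^2 / (4*pi^2))^(1/3)
r = 4.856319e+07 m = 48563.1903 km
alt = r - R_E = 48563.1903 - 6371 = 42192.1903 km

42192.1903 km


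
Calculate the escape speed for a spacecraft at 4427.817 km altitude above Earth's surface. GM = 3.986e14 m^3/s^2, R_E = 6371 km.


r = 6371.0 + 4427.817 = 10798.8170 km = 1.0798817e+07 m
v_esc = sqrt(2*mu/r) = sqrt(2*3.986e14 / 1.0798817e+07)
v_esc = 8592.0254 m/s = 8.5920 km/s

8.5920 km/s


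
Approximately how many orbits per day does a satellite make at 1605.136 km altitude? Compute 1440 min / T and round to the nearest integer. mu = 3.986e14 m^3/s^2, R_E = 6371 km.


r = 7.976136e+06 m
T = 2*pi*sqrt(r^3/mu) = 7089.2460 s = 118.1541 min
revs/day = 1440 / 118.1541 = 12.1875
Rounded: 12 revolutions per day

12 revolutions per day


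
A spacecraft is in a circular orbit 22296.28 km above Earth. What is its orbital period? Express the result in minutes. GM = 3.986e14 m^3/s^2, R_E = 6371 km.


r = 28667.2800 km = 2.866728e+07 m
T = 2*pi*sqrt(r^3/mu) = 2*pi*sqrt(2.3559142e+22 / 3.986e14)
T = 48304.8740 s = 805.0812 min

805.0812 minutes


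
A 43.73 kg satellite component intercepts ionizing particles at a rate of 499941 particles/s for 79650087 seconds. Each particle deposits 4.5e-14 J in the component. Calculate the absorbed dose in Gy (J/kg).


Total energy deposited = rate * time * E_per
  = 499941 * 79650087 * 4.5e-14 = 1.7919 J
Dose = E_total / mass = 1.7919 / 43.73
Dose = 0.0409768 Gy

0.0410 Gy


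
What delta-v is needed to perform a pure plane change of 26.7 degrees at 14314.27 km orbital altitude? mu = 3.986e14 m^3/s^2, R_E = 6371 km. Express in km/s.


r = 20685.2700 km = 2.068527e+07 m
V = sqrt(mu/r) = 4389.7324 m/s
di = 26.7 deg = 0.4660029 rad
dV = 2*V*sin(di/2) = 2*4389.7324*sin(0.2330015)
dV = 2027.1689 m/s = 2.0272 km/s

2.0272 km/s


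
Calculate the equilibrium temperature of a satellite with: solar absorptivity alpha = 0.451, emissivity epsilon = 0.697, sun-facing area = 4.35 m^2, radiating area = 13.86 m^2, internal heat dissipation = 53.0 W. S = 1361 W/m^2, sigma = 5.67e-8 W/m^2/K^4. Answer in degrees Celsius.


Numerator = alpha*S*A_sun + Q_int = 0.451*1361*4.35 + 53.0 = 2723.0779 W
Denominator = eps*sigma*A_rad = 0.697*5.67e-8*13.86 = 5.4774581e-07 W/K^4
T^4 = 4.9714261e+09 K^4
T = 265.5341 K = -7.6159 C

-7.6159 degrees Celsius


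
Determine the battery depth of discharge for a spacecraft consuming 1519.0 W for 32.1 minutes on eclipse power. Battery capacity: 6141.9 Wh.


E_used = P * t / 60 = 1519.0 * 32.1 / 60 = 812.6650 Wh
DOD = E_used / E_total * 100 = 812.6650 / 6141.9 * 100
DOD = 13.2315 %

13.2315 %


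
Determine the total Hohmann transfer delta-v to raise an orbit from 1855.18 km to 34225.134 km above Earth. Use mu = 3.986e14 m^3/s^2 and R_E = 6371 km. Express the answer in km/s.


r1 = 8226.1800 km = 8.22618e+06 m
r2 = 40596.1340 km = 4.0596134e+07 m
dv1 = sqrt(mu/r1)*(sqrt(2*r2/(r1+r2)) - 1) = 2015.7539 m/s
dv2 = sqrt(mu/r2)*(1 - sqrt(2*r1/(r1+r2))) = 1314.4817 m/s
total dv = |dv1| + |dv2| = 2015.7539 + 1314.4817 = 3330.2356 m/s = 3.3302 km/s

3.3302 km/s


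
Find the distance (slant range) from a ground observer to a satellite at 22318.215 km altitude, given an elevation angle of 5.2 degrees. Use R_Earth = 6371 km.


h = 22318.215 km, el = 5.2 deg
d = -R_E*sin(el) + sqrt((R_E*sin(el))^2 + 2*R_E*h + h^2)
d = -6371.0000*sin(0.09075712) + sqrt((6371.0000*0.09063258)^2 + 2*6371.0000*22318.215 + 22318.215^2)
d = 27401.4081 km

27401.4081 km


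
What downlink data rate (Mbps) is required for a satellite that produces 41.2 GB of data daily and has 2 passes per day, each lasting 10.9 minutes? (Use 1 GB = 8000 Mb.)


total contact time = 2 * 10.9 * 60 = 1308.0000 s
data = 41.2 GB = 329600.0000 Mb
rate = 329600.0000 / 1308.0000 = 251.9878 Mbps

251.9878 Mbps


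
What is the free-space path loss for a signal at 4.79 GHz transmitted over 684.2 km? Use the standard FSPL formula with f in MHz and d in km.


f = 4.79 GHz = 4790.0000 MHz
d = 684.2 km
FSPL = 32.44 + 20*log10(4790.0000) + 20*log10(684.2)
FSPL = 32.44 + 73.6067 + 56.7037
FSPL = 162.7504 dB

162.7504 dB


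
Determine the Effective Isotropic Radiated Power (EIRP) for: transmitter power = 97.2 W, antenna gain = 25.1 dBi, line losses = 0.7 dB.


Pt = 97.2 W = 19.8767 dBW
EIRP = Pt_dBW + Gt - losses = 19.8767 + 25.1 - 0.7 = 44.2767 dBW

44.2767 dBW


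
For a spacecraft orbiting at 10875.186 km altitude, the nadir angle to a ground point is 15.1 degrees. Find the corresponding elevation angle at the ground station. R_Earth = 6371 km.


r = R_E + alt = 17246.1860 km
Law of sines in the satellite / Earth-center / ground-point triangle:
  sin(nadir)/R_E = sin(90 + el)/r  =>  cos(el) = (r/R_E)*sin(nadir)
cos(el) = (17246.1860 / 6371.0000) * sin(15.1 deg) = 0.7051812
el = arccos(0.7051812) = 45.1558 deg
(Earth-central angle = 90 - nadir - el = 29.7442 deg)

45.1558 degrees


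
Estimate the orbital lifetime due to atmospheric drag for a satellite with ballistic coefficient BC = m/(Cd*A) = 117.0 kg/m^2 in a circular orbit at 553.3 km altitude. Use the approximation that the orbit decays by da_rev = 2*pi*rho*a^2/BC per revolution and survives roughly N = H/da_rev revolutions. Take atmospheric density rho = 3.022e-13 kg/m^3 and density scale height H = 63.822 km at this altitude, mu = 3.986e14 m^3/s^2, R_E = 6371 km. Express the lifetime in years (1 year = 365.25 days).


a = R_E + alt = 6924.3000 km = 6.9243e+06 m
da_rev = 2*pi*rho*a^2/BC = 2*pi*3.022e-13*(6.9243e+06)^2/117.0 = 0.778108605 m per revolution
N = H/da_rev = 63822.0000 m / 0.778108605 m = 82021.9692 revolutions
P = 2*pi*sqrt(a^3/mu) = 5734.2290 s
lifetime = N*P = 82021.9692 * 5734.2290 = 4.7033276e+08 s = 5443.6662 days
years = 5443.6662 / 365.25 = 14.9039 years

14.9039 years


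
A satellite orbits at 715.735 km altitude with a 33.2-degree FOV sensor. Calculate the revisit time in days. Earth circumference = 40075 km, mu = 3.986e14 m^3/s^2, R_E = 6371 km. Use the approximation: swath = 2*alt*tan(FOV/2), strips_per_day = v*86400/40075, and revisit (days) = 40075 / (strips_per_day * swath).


swath = 2*715.735*tan(0.2897247) = 426.7397 km
v = sqrt(mu/r) = 7499.7287 m/s = 7.4997 km/s
strips/day = v*86400/40075 = 7.4997*86400/40075 = 16.1691
coverage/day = strips * swath = 16.1691 * 426.7397 = 6899.9962 km
revisit = 40075 / 6899.9962 = 5.8080 days

5.8080 days


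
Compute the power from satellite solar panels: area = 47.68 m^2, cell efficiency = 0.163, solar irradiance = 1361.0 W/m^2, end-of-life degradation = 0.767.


P = area * eta * S * degradation
P = 47.68 * 0.163 * 1361.0 * 0.767
P = 8112.9227 W

8112.9227 W


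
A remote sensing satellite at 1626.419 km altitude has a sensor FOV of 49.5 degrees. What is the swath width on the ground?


FOV = 49.5 deg = 0.863938 rad
swath = 2 * alt * tan(FOV/2) = 2 * 1626.419 * tan(0.431969)
swath = 2 * 1626.419 * 0.4610063
swath = 1499.5789 km

1499.5789 km


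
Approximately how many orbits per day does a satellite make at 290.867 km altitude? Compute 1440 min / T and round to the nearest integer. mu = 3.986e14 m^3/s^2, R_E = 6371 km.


r = 6.661867e+06 m
T = 2*pi*sqrt(r^3/mu) = 5411.3442 s = 90.1891 min
revs/day = 1440 / 90.1891 = 15.9665
Rounded: 16 revolutions per day

16 revolutions per day


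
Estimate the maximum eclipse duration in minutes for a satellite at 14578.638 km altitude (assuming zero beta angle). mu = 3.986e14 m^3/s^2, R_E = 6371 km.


r = 20949.6380 km
T = 502.9499 min
Eclipse fraction = arcsin(R_E/r)/pi = arcsin(6371.0000/20949.6380)/pi
= arcsin(0.3041103)/pi = 0.09835913
Eclipse duration = 0.09835913 * 502.9499 = 49.4697 min

49.4697 minutes


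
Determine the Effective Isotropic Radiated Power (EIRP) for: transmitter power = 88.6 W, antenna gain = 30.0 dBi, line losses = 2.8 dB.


Pt = 88.6 W = 19.4743 dBW
EIRP = Pt_dBW + Gt - losses = 19.4743 + 30.0 - 2.8 = 46.6743 dBW

46.6743 dBW


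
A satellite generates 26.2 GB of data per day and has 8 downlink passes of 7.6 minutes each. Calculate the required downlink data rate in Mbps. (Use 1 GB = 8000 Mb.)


total contact time = 8 * 7.6 * 60 = 3648.0000 s
data = 26.2 GB = 209600.0000 Mb
rate = 209600.0000 / 3648.0000 = 57.4561 Mbps

57.4561 Mbps


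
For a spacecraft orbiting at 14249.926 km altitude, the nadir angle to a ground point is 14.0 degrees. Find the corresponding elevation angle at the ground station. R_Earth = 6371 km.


r = R_E + alt = 20620.9260 km
Law of sines in the satellite / Earth-center / ground-point triangle:
  sin(nadir)/R_E = sin(90 + el)/r  =>  cos(el) = (r/R_E)*sin(nadir)
cos(el) = (20620.9260 / 6371.0000) * sin(14.0 deg) = 0.7830252
el = arccos(0.7830252) = 38.4616 deg
(Earth-central angle = 90 - nadir - el = 37.5384 deg)

38.4616 degrees


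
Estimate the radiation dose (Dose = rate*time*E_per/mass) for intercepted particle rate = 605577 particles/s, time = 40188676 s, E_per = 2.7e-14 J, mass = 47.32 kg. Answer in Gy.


Total energy deposited = rate * time * E_per
  = 605577 * 40188676 * 2.7e-14 = 0.6571081 J
Dose = E_total / mass = 0.6571081 / 47.32
Dose = 0.01388648 Gy

0.0139 Gy


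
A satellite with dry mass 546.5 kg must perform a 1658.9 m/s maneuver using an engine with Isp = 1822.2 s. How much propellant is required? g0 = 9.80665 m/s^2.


ve = Isp * g0 = 1822.2 * 9.80665 = 17869.677630 m/s
mass ratio = exp(dv/ve) = exp(1658.9/17869.677630) = 1.09727873
m_prop = m_dry * (mr - 1) = 546.5 * (1.09727873 - 1)
m_prop = 53.1628 kg

53.1628 kg


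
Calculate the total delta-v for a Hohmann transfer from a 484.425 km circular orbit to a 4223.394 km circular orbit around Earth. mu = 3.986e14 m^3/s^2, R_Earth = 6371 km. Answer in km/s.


r1 = 6855.4250 km = 6.855425e+06 m
r2 = 10594.3940 km = 1.0594394e+07 m
dv1 = sqrt(mu/r1)*(sqrt(2*r2/(r1+r2)) - 1) = 777.3064 m/s
dv2 = sqrt(mu/r2)*(1 - sqrt(2*r1/(r1+r2))) = 696.7139 m/s
total dv = |dv1| + |dv2| = 777.3064 + 696.7139 = 1474.0203 m/s = 1.4740 km/s

1.4740 km/s


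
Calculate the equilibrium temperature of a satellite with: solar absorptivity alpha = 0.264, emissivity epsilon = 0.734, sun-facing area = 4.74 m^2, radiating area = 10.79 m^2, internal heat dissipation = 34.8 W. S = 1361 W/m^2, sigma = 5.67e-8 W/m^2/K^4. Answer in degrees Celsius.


Numerator = alpha*S*A_sun + Q_int = 0.264*1361*4.74 + 34.8 = 1737.9010 W
Denominator = eps*sigma*A_rad = 0.734*5.67e-8*10.79 = 4.4905606e-07 W/K^4
T^4 = 3.8701203e+09 K^4
T = 249.4199 K = -23.7301 C

-23.7301 degrees Celsius


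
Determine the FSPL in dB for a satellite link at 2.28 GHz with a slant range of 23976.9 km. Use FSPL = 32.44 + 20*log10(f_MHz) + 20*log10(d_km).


f = 2.28 GHz = 2280.0000 MHz
d = 23976.9 km
FSPL = 32.44 + 20*log10(2280.0000) + 20*log10(23976.9)
FSPL = 32.44 + 67.1587 + 87.5959
FSPL = 187.1946 dB

187.1946 dB


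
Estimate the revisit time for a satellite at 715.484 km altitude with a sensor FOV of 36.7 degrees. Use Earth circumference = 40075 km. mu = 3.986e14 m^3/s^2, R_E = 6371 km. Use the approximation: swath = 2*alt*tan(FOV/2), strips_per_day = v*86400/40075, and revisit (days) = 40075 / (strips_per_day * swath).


swath = 2*715.484*tan(0.3202679) = 474.6332 km
v = sqrt(mu/r) = 7499.8615 m/s = 7.4999 km/s
strips/day = v*86400/40075 = 7.4999*86400/40075 = 16.1694
coverage/day = strips * swath = 16.1694 * 474.6332 = 7674.5254 km
revisit = 40075 / 7674.5254 = 5.2218 days

5.2218 days


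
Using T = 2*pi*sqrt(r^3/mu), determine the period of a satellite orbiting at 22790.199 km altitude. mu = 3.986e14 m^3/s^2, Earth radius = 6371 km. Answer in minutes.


r = 29161.1990 km = 2.9161199e+07 m
T = 2*pi*sqrt(r^3/mu) = 2*pi*sqrt(2.479797e+22 / 3.986e14)
T = 49558.6293 s = 825.9772 min

825.9772 minutes


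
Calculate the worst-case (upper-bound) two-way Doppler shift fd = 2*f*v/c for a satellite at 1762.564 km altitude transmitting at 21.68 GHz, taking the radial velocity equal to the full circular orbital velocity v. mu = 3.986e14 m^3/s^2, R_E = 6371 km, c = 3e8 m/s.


r = 8.133564e+06 m
v = sqrt(mu/r) = 7000.4862 m/s (worst-case radial velocity)
f = 21.68 GHz = 2.168e+10 Hz
fd = 2*f*v/c = 2*2.168e+10*7000.4862/3.0e+08
fd = 1.0118036e+06 Hz

1.0118e+06 Hz


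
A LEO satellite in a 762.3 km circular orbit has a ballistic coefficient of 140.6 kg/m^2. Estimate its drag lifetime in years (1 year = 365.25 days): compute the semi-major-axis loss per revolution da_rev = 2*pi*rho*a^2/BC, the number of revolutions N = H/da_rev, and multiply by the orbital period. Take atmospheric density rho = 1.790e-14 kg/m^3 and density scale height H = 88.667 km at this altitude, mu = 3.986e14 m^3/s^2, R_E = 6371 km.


a = R_E + alt = 7133.3000 km = 7.1333e+06 m
da_rev = 2*pi*rho*a^2/BC = 2*pi*1.790e-14*(7.1333e+06)^2/140.6 = 0.0407032003 m per revolution
N = H/da_rev = 88667.0000 m / 0.0407032003 m = 2.1783791e+06 revolutions
P = 2*pi*sqrt(a^3/mu) = 5995.7975 s
lifetime = N*P = 2.1783791e+06 * 5995.7975 = 1.306112e+10 s = 151170.3679 days
years = 151170.3679 / 365.25 = 413.8819 years

413.8819 years


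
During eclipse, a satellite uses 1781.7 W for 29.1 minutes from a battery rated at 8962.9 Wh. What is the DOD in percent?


E_used = P * t / 60 = 1781.7 * 29.1 / 60 = 864.1245 Wh
DOD = E_used / E_total * 100 = 864.1245 / 8962.9 * 100
DOD = 9.6411 %

9.6411 %


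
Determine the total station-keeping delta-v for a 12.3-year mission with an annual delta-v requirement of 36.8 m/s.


dV = rate * years = 36.8 * 12.3
dV = 452.6400 m/s

452.6400 m/s


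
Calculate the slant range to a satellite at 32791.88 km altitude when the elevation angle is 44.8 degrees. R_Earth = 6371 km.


h = 32791.88 km, el = 44.8 deg
d = -R_E*sin(el) + sqrt((R_E*sin(el))^2 + 2*R_E*h + h^2)
d = -6371.0000*sin(0.7819075) + sqrt((6371.0000*0.7046342)^2 + 2*6371.0000*32791.88 + 32791.88^2)
d = 34411.8637 km

34411.8637 km


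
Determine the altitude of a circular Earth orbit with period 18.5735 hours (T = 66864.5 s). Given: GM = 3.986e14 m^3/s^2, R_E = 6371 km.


T = 66864.5 s
r = (mu*T^2/(4*pi^2))^(1/3) = (3.986e14 * 66864.5^2 / (4*pi^2))^(1/3)
r = 3.5605978e+07 m = 35605.9781 km
alt = r - R_E = 35605.9781 - 6371 = 29234.9781 km

29234.9781 km


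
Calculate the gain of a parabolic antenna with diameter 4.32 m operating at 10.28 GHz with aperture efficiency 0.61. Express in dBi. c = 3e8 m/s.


lambda = c/f = 3e8 / 1.028e+10 = 0.02918288 m
G = eta*(pi*D/lambda)^2 = 0.61*(pi*4.32/0.02918288)^2
G = 131929.1590 (linear)
G = 10*log10(131929.1590) = 51.2034 dBi

51.2034 dBi


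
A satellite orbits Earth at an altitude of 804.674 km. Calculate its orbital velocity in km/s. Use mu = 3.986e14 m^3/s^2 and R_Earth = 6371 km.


r = R_E + alt = 6371.0 + 804.674 = 7175.6740 km = 7.175674e+06 m
v = sqrt(mu/r) = sqrt(3.986e14 / 7.175674e+06) = 7453.1060 m/s = 7.4531 km/s

7.4531 km/s


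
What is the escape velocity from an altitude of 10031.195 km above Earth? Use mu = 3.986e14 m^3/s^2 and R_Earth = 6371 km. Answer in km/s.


r = 6371.0 + 10031.195 = 16402.1950 km = 1.6402195e+07 m
v_esc = sqrt(2*mu/r) = sqrt(2*3.986e14 / 1.6402195e+07)
v_esc = 6971.6032 m/s = 6.9716 km/s

6.9716 km/s


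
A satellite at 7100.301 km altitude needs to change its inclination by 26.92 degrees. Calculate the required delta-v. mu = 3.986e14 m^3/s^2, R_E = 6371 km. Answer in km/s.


r = 13471.3010 km = 1.3471301e+07 m
V = sqrt(mu/r) = 5439.5613 m/s
di = 26.92 deg = 0.4698426 rad
dV = 2*V*sin(di/2) = 2*5439.5613*sin(0.2349213)
dV = 2532.2949 m/s = 2.5323 km/s

2.5323 km/s


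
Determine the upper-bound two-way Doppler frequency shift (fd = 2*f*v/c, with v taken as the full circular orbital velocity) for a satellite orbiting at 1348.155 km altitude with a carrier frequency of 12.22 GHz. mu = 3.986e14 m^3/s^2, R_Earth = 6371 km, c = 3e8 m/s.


r = 7.719155e+06 m
v = sqrt(mu/r) = 7185.9430 m/s (worst-case radial velocity)
f = 12.22 GHz = 1.222e+10 Hz
fd = 2*f*v/c = 2*1.222e+10*7185.9430/3.0e+08
fd = 585414.8209 Hz

585414.8209 Hz


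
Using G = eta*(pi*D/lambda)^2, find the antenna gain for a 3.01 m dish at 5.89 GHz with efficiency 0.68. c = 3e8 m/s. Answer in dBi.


lambda = c/f = 3e8 / 5.89e+09 = 0.05093379 m
G = eta*(pi*D/lambda)^2 = 0.68*(pi*3.01/0.05093379)^2
G = 23438.4954 (linear)
G = 10*log10(23438.4954) = 43.6993 dBi

43.6993 dBi


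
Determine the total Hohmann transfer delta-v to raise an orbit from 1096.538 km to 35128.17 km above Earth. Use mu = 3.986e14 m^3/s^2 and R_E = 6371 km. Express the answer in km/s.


r1 = 7467.5380 km = 7.467538e+06 m
r2 = 41499.1700 km = 4.149917e+07 m
dv1 = sqrt(mu/r1)*(sqrt(2*r2/(r1+r2)) - 1) = 2205.8278 m/s
dv2 = sqrt(mu/r2)*(1 - sqrt(2*r1/(r1+r2))) = 1387.5956 m/s
total dv = |dv1| + |dv2| = 2205.8278 + 1387.5956 = 3593.4233 m/s = 3.5934 km/s

3.5934 km/s


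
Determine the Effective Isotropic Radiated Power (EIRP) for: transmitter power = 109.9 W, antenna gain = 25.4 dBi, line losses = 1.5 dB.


Pt = 109.9 W = 20.4100 dBW
EIRP = Pt_dBW + Gt - losses = 20.4100 + 25.4 - 1.5 = 44.3100 dBW

44.3100 dBW


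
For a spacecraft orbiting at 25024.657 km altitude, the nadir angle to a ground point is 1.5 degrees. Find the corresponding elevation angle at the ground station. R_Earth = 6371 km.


r = R_E + alt = 31395.6570 km
Law of sines in the satellite / Earth-center / ground-point triangle:
  sin(nadir)/R_E = sin(90 + el)/r  =>  cos(el) = (r/R_E)*sin(nadir)
cos(el) = (31395.6570 / 6371.0000) * sin(1.5 deg) = 0.1289974
el = arccos(0.1289974) = 82.5883 deg
(Earth-central angle = 90 - nadir - el = 5.9117 deg)

82.5883 degrees


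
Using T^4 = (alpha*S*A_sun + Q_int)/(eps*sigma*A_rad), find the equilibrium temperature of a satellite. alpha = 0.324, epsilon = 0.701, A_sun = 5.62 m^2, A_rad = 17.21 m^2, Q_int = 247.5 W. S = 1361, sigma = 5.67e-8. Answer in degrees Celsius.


Numerator = alpha*S*A_sun + Q_int = 0.324*1361*5.62 + 247.5 = 2725.7177 W
Denominator = eps*sigma*A_rad = 0.701*5.67e-8*17.21 = 6.8404071e-07 W/K^4
T^4 = 3.9847302e+09 K^4
T = 251.2463 K = -21.9037 C

-21.9037 degrees Celsius


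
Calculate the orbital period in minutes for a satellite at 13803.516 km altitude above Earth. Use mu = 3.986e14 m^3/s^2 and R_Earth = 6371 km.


r = 20174.5160 km = 2.0174516e+07 m
T = 2*pi*sqrt(r^3/mu) = 2*pi*sqrt(8.2112519e+21 / 3.986e14)
T = 28517.7927 s = 475.2965 min

475.2965 minutes


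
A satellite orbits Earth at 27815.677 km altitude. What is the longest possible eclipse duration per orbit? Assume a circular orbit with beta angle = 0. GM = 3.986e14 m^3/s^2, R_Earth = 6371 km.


r = 34186.6770 km
T = 1048.4442 min
Eclipse fraction = arcsin(R_E/r)/pi = arcsin(6371.0000/34186.6770)/pi
= arcsin(0.1863591)/pi = 0.0596688
Eclipse duration = 0.0596688 * 1048.4442 = 62.5594 min

62.5594 minutes


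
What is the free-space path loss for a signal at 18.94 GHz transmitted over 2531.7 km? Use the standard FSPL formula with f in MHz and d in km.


f = 18.94 GHz = 18940.0000 MHz
d = 2531.7 km
FSPL = 32.44 + 20*log10(18940.0000) + 20*log10(2531.7)
FSPL = 32.44 + 85.5476 + 68.0682
FSPL = 186.0558 dB

186.0558 dB


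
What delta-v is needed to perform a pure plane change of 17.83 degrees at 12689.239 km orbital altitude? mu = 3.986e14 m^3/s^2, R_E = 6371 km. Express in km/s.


r = 19060.2390 km = 1.9060239e+07 m
V = sqrt(mu/r) = 4573.0345 m/s
di = 17.83 deg = 0.3111922 rad
dV = 2*V*sin(di/2) = 2*4573.0345*sin(0.1555961)
dV = 1417.3574 m/s = 1.4174 km/s

1.4174 km/s


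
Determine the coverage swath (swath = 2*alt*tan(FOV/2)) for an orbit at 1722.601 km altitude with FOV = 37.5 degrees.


FOV = 37.5 deg = 0.6544985 rad
swath = 2 * alt * tan(FOV/2) = 2 * 1722.601 * tan(0.3272492)
swath = 2 * 1722.601 * 0.3394543
swath = 1169.4885 km

1169.4885 km


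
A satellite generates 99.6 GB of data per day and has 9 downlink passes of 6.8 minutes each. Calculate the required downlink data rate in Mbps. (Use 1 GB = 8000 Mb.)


total contact time = 9 * 6.8 * 60 = 3672.0000 s
data = 99.6 GB = 796800.0000 Mb
rate = 796800.0000 / 3672.0000 = 216.9935 Mbps

216.9935 Mbps


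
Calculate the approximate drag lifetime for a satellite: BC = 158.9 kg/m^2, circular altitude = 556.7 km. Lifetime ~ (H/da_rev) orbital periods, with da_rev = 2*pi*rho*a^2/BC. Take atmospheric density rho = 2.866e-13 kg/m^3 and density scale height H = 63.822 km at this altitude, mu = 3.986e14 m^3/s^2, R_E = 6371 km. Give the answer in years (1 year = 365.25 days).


a = R_E + alt = 6927.7000 km = 6.9277e+06 m
da_rev = 2*pi*rho*a^2/BC = 2*pi*2.866e-13*(6.9277e+06)^2/158.9 = 0.543889034 m per revolution
N = H/da_rev = 63822.0000 m / 0.543889034 m = 117343.7890 revolutions
P = 2*pi*sqrt(a^3/mu) = 5738.4530 s
lifetime = N*P = 117343.7890 * 5738.4530 = 6.7337182e+08 s = 7793.6553 days
years = 7793.6553 / 365.25 = 21.3379 years

21.3379 years


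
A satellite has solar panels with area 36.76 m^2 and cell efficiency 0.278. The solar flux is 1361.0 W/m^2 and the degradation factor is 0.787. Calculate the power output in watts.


P = area * eta * S * degradation
P = 36.76 * 0.278 * 1361.0 * 0.787
P = 10945.9423 W

10945.9423 W


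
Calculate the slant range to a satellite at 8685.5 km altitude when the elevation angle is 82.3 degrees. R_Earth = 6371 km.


h = 8685.5 km, el = 82.3 deg
d = -R_E*sin(el) + sqrt((R_E*sin(el))^2 + 2*R_E*h + h^2)
d = -6371.0000*sin(1.4364) + sqrt((6371.0000*0.9909832)^2 + 2*6371.0000*8685.5 + 8685.5^2)
d = 8718.7285 km

8718.7285 km


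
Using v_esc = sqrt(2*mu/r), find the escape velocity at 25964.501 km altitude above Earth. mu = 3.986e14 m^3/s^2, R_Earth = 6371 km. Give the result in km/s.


r = 6371.0 + 25964.501 = 32335.5010 km = 3.2335501e+07 m
v_esc = sqrt(2*mu/r) = sqrt(2*3.986e14 / 3.2335501e+07)
v_esc = 4965.2812 m/s = 4.9653 km/s

4.9653 km/s


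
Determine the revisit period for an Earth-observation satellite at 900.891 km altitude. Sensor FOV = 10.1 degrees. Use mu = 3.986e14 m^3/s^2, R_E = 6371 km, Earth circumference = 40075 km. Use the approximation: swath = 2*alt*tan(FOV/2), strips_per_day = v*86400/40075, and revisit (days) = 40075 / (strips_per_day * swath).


swath = 2*900.891*tan(0.08813913) = 159.2200 km
v = sqrt(mu/r) = 7403.6344 m/s = 7.4036 km/s
strips/day = v*86400/40075 = 7.4036*86400/40075 = 15.9619
coverage/day = strips * swath = 15.9619 * 159.2200 = 2541.4573 km
revisit = 40075 / 2541.4573 = 15.7685 days

15.7685 days


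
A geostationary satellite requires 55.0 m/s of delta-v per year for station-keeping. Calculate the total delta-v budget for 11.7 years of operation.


dV = rate * years = 55.0 * 11.7
dV = 643.5000 m/s

643.5000 m/s


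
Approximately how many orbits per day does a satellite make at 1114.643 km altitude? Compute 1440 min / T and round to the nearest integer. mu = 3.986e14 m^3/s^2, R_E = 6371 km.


r = 7.485643e+06 m
T = 2*pi*sqrt(r^3/mu) = 6445.4744 s = 107.4246 min
revs/day = 1440 / 107.4246 = 13.4048
Rounded: 13 revolutions per day

13 revolutions per day


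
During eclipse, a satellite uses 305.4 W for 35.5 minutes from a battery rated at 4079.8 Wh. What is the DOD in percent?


E_used = P * t / 60 = 305.4 * 35.5 / 60 = 180.6950 Wh
DOD = E_used / E_total * 100 = 180.6950 / 4079.8 * 100
DOD = 4.4290 %

4.4290 %


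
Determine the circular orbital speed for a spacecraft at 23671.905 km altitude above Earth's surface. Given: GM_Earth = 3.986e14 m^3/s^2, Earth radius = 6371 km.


r = R_E + alt = 6371.0 + 23671.905 = 30042.9050 km = 3.0042905e+07 m
v = sqrt(mu/r) = sqrt(3.986e14 / 3.0042905e+07) = 3642.4843 m/s = 3.6425 km/s

3.6425 km/s


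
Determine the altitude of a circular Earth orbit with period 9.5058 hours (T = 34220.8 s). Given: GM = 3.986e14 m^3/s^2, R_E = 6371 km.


T = 34220.8 s
r = (mu*T^2/(4*pi^2))^(1/3) = (3.986e14 * 34220.8^2 / (4*pi^2))^(1/3)
r = 2.2781691e+07 m = 22781.6910 km
alt = r - R_E = 22781.6910 - 6371 = 16410.6910 km

16410.6910 km


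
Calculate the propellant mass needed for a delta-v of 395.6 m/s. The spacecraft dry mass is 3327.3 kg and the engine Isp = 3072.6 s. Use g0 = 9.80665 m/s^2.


ve = Isp * g0 = 3072.6 * 9.80665 = 30131.912790 m/s
mass ratio = exp(dv/ve) = exp(395.6/30131.912790) = 1.01321550
m_prop = m_dry * (mr - 1) = 3327.3 * (1.01321550 - 1)
m_prop = 43.9719 kg

43.9719 kg


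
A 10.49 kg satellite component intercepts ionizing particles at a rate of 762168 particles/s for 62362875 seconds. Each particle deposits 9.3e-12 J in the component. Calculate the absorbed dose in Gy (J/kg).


Total energy deposited = rate * time * E_per
  = 762168 * 62362875 * 9.3e-12 = 442.0382 J
Dose = E_total / mass = 442.0382 / 10.49
Dose = 42.1390 Gy

42.1390 Gy


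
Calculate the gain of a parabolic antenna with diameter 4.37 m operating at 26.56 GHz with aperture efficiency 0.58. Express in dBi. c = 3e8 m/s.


lambda = c/f = 3e8 / 2.656e+10 = 0.01129518 m
G = eta*(pi*D/lambda)^2 = 0.58*(pi*4.37/0.01129518)^2
G = 856848.9026 (linear)
G = 10*log10(856848.9026) = 59.3290 dBi

59.3290 dBi


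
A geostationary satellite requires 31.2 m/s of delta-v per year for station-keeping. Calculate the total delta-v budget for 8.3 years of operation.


dV = rate * years = 31.2 * 8.3
dV = 258.9600 m/s

258.9600 m/s


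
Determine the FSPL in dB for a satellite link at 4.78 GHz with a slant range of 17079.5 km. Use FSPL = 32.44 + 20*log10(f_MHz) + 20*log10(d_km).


f = 4.78 GHz = 4780.0000 MHz
d = 17079.5 km
FSPL = 32.44 + 20*log10(4780.0000) + 20*log10(17079.5)
FSPL = 32.44 + 73.5886 + 84.6495
FSPL = 190.6781 dB

190.6781 dB


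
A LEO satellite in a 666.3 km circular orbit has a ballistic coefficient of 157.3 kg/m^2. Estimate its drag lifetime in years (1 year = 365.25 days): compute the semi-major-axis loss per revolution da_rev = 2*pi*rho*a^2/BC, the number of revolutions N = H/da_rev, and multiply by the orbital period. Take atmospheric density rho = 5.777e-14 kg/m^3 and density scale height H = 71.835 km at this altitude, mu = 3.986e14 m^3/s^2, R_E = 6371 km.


a = R_E + alt = 7037.3000 km = 7.0373e+06 m
da_rev = 2*pi*rho*a^2/BC = 2*pi*5.777e-14*(7.0373e+06)^2/157.3 = 0.114278793 m per revolution
N = H/da_rev = 71835.0000 m / 0.114278793 m = 628594.3195 revolutions
P = 2*pi*sqrt(a^3/mu) = 5875.1684 s
lifetime = N*P = 628594.3195 * 5875.1684 = 3.6930975e+09 s = 42744.1838 days
years = 42744.1838 / 365.25 = 117.0272 years

117.0272 years


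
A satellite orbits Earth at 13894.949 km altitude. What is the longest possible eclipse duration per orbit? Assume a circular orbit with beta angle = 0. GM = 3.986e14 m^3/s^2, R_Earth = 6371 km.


r = 20265.9490 km
T = 478.5313 min
Eclipse fraction = arcsin(R_E/r)/pi = arcsin(6371.0000/20265.9490)/pi
= arcsin(0.3143697)/pi = 0.1017931
Eclipse duration = 0.1017931 * 478.5313 = 48.7112 min

48.7112 minutes


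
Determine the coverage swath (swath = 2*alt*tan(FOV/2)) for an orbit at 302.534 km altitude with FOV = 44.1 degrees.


FOV = 44.1 deg = 0.7696902 rad
swath = 2 * alt * tan(FOV/2) = 2 * 302.534 * tan(0.3848451)
swath = 2 * 302.534 * 0.4050417
swath = 245.0778 km

245.0778 km


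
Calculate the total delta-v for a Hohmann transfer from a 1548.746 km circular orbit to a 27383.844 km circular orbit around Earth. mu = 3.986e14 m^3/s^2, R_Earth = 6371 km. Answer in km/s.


r1 = 7919.7460 km = 7.919746e+06 m
r2 = 33754.8440 km = 3.3754844e+07 m
dv1 = sqrt(mu/r1)*(sqrt(2*r2/(r1+r2)) - 1) = 1935.0747 m/s
dv2 = sqrt(mu/r2)*(1 - sqrt(2*r1/(r1+r2))) = 1317.8408 m/s
total dv = |dv1| + |dv2| = 1935.0747 + 1317.8408 = 3252.9155 m/s = 3.2529 km/s

3.2529 km/s


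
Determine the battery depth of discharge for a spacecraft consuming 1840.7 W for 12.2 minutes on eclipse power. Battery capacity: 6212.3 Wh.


E_used = P * t / 60 = 1840.7 * 12.2 / 60 = 374.2757 Wh
DOD = E_used / E_total * 100 = 374.2757 / 6212.3 * 100
DOD = 6.0248 %

6.0248 %


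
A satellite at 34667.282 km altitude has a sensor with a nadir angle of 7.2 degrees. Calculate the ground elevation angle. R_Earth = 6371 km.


r = R_E + alt = 41038.2820 km
Law of sines in the satellite / Earth-center / ground-point triangle:
  sin(nadir)/R_E = sin(90 + el)/r  =>  cos(el) = (r/R_E)*sin(nadir)
cos(el) = (41038.2820 / 6371.0000) * sin(7.2 deg) = 0.8073239
el = arccos(0.8073239) = 36.1647 deg
(Earth-central angle = 90 - nadir - el = 46.6353 deg)

36.1647 degrees


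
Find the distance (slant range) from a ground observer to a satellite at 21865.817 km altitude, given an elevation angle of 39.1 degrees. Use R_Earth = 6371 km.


h = 21865.817 km, el = 39.1 deg
d = -R_E*sin(el) + sqrt((R_E*sin(el))^2 + 2*R_E*h + h^2)
d = -6371.0000*sin(0.6824237) + sqrt((6371.0000*0.6306758)^2 + 2*6371.0000*21865.817 + 21865.817^2)
d = 23782.5544 km

23782.5544 km
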